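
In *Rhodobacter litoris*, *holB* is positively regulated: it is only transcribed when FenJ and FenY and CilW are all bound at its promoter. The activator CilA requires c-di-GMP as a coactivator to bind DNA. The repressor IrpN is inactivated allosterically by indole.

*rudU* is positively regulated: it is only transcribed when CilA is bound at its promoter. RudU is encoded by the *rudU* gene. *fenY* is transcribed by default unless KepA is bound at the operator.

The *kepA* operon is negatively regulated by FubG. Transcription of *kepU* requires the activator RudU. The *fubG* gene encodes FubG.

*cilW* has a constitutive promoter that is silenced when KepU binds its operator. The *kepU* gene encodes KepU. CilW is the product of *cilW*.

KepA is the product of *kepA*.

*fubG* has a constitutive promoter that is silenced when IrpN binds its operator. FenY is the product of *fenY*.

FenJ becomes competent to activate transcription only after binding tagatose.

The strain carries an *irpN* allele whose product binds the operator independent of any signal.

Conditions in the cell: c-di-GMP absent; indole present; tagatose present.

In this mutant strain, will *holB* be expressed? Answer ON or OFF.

OFF

Tagatose is present, so FenJ is active.
IrpN is constitutively active in this strain.
With repressor IrpN bound, *fubG* is not transcribed.
So FubG is not produced.
With no repressor bound, *kepA* is transcribed.
So KepA is produced and active.
With repressor KepA bound, *fenY* is not transcribed.
So FenY is not produced.
c-di-GMP is absent, so CilA is inactive.
Required activator CilA is absent, so *rudU* is not transcribed.
So RudU is not produced.
Required activator RudU is absent, so *kepU* is not transcribed.
So KepU is not produced.
With no repressor bound, *cilW* is transcribed.
So CilW is produced and active.
Required activator FenY is absent, so *holB* is not transcribed.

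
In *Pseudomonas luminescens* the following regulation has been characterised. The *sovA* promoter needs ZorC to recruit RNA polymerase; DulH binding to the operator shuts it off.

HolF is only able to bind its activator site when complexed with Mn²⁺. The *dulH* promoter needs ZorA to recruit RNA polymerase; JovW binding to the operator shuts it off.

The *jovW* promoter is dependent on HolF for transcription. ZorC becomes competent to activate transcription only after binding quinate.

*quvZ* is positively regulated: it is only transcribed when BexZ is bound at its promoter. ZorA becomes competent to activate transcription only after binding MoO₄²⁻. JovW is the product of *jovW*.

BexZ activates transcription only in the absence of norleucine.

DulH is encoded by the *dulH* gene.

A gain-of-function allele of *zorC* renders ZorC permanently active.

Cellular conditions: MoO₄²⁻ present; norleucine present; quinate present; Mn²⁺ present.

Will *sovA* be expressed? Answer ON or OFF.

ON

MoO₄²⁻ is present, so ZorA is active.
Mn²⁺ is present, so HolF is active.
No repressor is bound and HolF is active, so *jovW* is transcribed.
So JovW is produced and active.
With repressor JovW bound, *dulH* is not transcribed.
So DulH is not produced.
ZorC is constitutively active in this strain.
No repressor is bound and ZorC is active, so *sovA* is transcribed.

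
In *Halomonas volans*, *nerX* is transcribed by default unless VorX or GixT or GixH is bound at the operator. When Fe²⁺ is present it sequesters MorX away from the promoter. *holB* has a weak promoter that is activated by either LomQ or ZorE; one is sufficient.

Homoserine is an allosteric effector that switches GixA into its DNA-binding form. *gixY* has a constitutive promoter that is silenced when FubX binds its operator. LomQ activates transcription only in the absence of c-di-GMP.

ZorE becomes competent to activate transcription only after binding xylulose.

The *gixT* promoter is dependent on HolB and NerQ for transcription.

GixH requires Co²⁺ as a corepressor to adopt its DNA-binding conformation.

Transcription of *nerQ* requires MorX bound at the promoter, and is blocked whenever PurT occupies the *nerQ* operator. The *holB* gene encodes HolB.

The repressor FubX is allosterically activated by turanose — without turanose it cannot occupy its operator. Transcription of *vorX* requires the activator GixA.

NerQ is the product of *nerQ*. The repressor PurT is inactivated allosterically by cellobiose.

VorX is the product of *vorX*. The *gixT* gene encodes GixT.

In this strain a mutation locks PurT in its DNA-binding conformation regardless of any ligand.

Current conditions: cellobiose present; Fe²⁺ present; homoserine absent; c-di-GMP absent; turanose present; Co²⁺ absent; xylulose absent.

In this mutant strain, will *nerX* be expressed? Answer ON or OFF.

Homoserine is absent, so GixA is inactive.
Required activator GixA is absent, so *vorX* is not transcribed.
So VorX is not produced.
c-di-GMP is absent, so LomQ is active.
Xylulose is absent, so ZorE is inactive.
Activator LomQ is present, so *holB* is transcribed.
So HolB is produced and active.
PurT is constitutively active in this strain.
Fe²⁺ is present, so MorX is inactive.
With repressor PurT bound, *nerQ* is not transcribed.
So NerQ is not produced.
Required activator NerQ is absent, so *gixT* is not transcribed.
So GixT is not produced.
Co²⁺ is absent, so GixH is inactive.
With no repressor bound, *nerX* is transcribed.

ON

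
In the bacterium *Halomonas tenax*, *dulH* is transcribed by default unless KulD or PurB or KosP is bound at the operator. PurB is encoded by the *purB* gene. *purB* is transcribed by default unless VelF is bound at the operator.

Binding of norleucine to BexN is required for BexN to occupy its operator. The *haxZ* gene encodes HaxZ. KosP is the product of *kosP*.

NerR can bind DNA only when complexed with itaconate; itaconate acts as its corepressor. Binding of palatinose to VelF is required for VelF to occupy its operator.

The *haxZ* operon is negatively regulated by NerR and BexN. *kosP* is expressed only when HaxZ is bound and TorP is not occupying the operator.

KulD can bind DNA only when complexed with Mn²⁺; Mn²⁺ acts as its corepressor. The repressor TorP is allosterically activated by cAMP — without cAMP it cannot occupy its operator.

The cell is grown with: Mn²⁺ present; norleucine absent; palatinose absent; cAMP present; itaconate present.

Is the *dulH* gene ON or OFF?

Mn²⁺ is present, so KulD is active.
Palatinose is absent, so VelF is inactive.
With no repressor bound, *purB* is transcribed.
So PurB is produced and active.
Itaconate is present, so NerR is active.
Norleucine is absent, so BexN is inactive.
With repressor NerR bound, *haxZ* is not transcribed.
So HaxZ is not produced.
cAMP is present, so TorP is active.
With repressor TorP bound, *kosP* is not transcribed.
So KosP is not produced.
With repressor KulD bound, *dulH* is not transcribed.

OFF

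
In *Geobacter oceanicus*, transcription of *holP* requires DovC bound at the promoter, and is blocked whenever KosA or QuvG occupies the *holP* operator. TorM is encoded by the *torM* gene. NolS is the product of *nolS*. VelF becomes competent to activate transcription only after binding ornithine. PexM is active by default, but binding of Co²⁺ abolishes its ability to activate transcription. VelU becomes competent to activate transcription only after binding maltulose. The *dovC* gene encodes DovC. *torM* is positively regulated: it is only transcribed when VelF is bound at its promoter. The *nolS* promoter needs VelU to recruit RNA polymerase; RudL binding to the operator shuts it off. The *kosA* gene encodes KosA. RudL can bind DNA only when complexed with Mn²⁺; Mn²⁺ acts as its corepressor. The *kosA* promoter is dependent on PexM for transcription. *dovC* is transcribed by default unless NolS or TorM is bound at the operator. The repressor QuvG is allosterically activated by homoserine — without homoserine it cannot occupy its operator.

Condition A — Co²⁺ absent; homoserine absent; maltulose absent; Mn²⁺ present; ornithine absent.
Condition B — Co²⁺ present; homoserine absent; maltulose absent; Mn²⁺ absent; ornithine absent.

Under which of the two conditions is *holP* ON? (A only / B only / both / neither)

B only

Condition A:
Co²⁺ is absent, so PexM is active.
No repressor is bound and PexM is active, so *kosA* is transcribed.
So KosA is produced and active.
Homoserine is absent, so QuvG is inactive.
Maltulose is absent, so VelU is inactive.
Mn²⁺ is present, so RudL is active.
With repressor RudL bound, *nolS* is not transcribed.
So NolS is not produced.
Ornithine is absent, so VelF is inactive.
Required activator VelF is absent, so *torM* is not transcribed.
So TorM is not produced.
With no repressor bound, *dovC* is transcribed.
So DovC is produced and active.
With repressor KosA bound, *holP* is not transcribed.
→ *holP* is OFF in A.
Condition B:
Co²⁺ is present, so PexM is inactive.
Required activator PexM is absent, so *kosA* is not transcribed.
So KosA is not produced.
Homoserine is absent, so QuvG is inactive.
Maltulose is absent, so VelU is inactive.
Mn²⁺ is absent, so RudL is inactive.
Required activator VelU is absent, so *nolS* is not transcribed.
So NolS is not produced.
Ornithine is absent, so VelF is inactive.
Required activator VelF is absent, so *torM* is not transcribed.
So TorM is not produced.
With no repressor bound, *dovC* is transcribed.
So DovC is produced and active.
No repressor is bound and DovC is active, so *holP* is transcribed.
→ *holP* is ON in B.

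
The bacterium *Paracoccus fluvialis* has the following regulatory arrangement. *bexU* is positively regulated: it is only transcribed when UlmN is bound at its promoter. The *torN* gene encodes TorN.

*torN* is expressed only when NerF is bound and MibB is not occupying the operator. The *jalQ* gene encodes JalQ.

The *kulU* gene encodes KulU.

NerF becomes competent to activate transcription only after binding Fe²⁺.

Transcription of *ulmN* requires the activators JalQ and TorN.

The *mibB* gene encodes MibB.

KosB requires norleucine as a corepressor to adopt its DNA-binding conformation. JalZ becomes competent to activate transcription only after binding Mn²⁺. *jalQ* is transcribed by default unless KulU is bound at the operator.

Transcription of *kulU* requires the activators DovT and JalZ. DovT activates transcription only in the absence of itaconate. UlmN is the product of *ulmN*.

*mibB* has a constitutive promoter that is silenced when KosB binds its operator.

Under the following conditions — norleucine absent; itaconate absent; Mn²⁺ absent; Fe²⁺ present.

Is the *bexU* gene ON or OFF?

OFF

Itaconate is absent, so DovT is active.
Mn²⁺ is absent, so JalZ is inactive.
Required activator JalZ is absent, so *kulU* is not transcribed.
So KulU is not produced.
With no repressor bound, *jalQ* is transcribed.
So JalQ is produced and active.
Norleucine is absent, so KosB is inactive.
With no repressor bound, *mibB* is transcribed.
So MibB is produced and active.
Fe²⁺ is present, so NerF is active.
With repressor MibB bound, *torN* is not transcribed.
So TorN is not produced.
Required activator TorN is absent, so *ulmN* is not transcribed.
So UlmN is not produced.
Required activator UlmN is absent, so *bexU* is not transcribed.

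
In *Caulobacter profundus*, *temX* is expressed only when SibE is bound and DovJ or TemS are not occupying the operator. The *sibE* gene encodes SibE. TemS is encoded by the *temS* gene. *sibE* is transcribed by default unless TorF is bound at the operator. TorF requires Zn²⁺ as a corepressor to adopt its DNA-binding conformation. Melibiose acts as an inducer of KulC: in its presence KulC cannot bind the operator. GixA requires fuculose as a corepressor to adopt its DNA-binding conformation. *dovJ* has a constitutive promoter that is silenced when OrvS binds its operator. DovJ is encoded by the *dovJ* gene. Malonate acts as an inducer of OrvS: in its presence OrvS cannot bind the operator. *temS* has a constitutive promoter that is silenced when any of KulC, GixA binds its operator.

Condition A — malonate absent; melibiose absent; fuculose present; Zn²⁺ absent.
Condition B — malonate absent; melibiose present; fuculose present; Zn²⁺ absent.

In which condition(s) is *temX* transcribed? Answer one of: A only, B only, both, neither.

Condition A:
Malonate is absent, so OrvS is active.
With repressor OrvS bound, *dovJ* is not transcribed.
So DovJ is not produced.
Melibiose is absent, so KulC is active.
Fuculose is present, so GixA is active.
With repressor KulC bound, *temS* is not transcribed.
So TemS is not produced.
Zn²⁺ is absent, so TorF is inactive.
With no repressor bound, *sibE* is transcribed.
So SibE is produced and active.
No repressor is bound and SibE is active, so *temX* is transcribed.
→ *temX* is ON in A.
Condition B:
Malonate is absent, so OrvS is active.
With repressor OrvS bound, *dovJ* is not transcribed.
So DovJ is not produced.
Melibiose is present, so KulC is inactive.
Fuculose is present, so GixA is active.
With repressor GixA bound, *temS* is not transcribed.
So TemS is not produced.
Zn²⁺ is absent, so TorF is inactive.
With no repressor bound, *sibE* is transcribed.
So SibE is produced and active.
No repressor is bound and SibE is active, so *temX* is transcribed.
→ *temX* is ON in B.

both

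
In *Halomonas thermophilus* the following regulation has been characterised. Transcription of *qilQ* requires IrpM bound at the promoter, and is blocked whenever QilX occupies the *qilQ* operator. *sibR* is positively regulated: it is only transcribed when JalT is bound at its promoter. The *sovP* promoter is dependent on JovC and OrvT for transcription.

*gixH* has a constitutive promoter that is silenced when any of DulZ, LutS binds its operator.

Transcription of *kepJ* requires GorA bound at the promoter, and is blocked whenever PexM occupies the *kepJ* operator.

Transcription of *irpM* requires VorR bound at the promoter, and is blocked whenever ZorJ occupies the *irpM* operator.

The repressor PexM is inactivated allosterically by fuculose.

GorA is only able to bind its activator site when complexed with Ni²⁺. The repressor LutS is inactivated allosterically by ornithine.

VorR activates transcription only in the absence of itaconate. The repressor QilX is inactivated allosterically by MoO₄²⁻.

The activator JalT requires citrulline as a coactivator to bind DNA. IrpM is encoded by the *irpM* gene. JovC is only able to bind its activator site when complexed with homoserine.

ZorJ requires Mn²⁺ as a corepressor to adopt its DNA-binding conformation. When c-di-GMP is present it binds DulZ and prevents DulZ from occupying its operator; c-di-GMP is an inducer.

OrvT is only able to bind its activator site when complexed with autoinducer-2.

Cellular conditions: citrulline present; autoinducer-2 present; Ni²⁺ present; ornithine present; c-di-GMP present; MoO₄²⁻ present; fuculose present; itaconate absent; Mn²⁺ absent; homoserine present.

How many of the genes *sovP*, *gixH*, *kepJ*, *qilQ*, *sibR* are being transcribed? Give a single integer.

Homoserine is present, so JovC is active.
Autoinducer-2 is present, so OrvT is active.
No repressor is bound and JovC and OrvT are active, so *sovP* is transcribed.
→ *sovP* is ON.
c-di-GMP is present, so DulZ is inactive.
Ornithine is present, so LutS is inactive.
With no repressor bound, *gixH* is transcribed.
→ *gixH* is ON.
Ni²⁺ is present, so GorA is active.
Fuculose is present, so PexM is inactive.
No repressor is bound and GorA is active, so *kepJ* is transcribed.
→ *kepJ* is ON.
MoO₄²⁻ is present, so QilX is inactive.
Itaconate is absent, so VorR is active.
Mn²⁺ is absent, so ZorJ is inactive.
No repressor is bound and VorR is active, so *irpM* is transcribed.
So IrpM is produced and active.
No repressor is bound and IrpM is active, so *qilQ* is transcribed.
→ *qilQ* is ON.
Citrulline is present, so JalT is active.
No repressor is bound and JalT is active, so *sibR* is transcribed.
→ *sibR* is ON.
5 of the 5 genes are transcribed.

5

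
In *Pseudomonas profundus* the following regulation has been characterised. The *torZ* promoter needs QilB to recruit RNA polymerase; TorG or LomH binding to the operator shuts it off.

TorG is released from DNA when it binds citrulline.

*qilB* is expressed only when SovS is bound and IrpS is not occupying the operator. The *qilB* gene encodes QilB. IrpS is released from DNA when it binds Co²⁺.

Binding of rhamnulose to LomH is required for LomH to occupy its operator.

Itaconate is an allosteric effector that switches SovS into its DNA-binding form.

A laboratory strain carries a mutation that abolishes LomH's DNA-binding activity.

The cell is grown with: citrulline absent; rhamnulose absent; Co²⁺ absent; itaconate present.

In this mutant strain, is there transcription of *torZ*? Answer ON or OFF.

Citrulline is absent, so TorG is active.
Co²⁺ is absent, so IrpS is active.
Itaconate is present, so SovS is active.
With repressor IrpS bound, *qilB* is not transcribed.
So QilB is not produced.
LomH is non-functional in this strain, so it has no effect.
With repressor TorG bound, *torZ* is not transcribed.

OFF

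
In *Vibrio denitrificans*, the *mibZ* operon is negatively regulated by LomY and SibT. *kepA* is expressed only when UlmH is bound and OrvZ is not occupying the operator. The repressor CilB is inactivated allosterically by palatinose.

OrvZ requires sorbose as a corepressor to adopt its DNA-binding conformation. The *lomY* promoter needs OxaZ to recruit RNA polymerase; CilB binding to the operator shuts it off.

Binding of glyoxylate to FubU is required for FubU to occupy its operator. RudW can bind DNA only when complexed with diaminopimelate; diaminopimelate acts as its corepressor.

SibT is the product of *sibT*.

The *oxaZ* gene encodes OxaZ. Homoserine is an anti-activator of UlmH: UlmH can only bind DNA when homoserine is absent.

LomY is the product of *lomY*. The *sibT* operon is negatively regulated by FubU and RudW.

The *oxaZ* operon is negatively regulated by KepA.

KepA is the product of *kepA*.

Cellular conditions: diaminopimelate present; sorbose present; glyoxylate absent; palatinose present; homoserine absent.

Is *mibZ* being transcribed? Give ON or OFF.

Sorbose is present, so OrvZ is active.
Homoserine is absent, so UlmH is active.
With repressor OrvZ bound, *kepA* is not transcribed.
So KepA is not produced.
With no repressor bound, *oxaZ* is transcribed.
So OxaZ is produced and active.
Palatinose is present, so CilB is inactive.
No repressor is bound and OxaZ is active, so *lomY* is transcribed.
So LomY is produced and active.
Glyoxylate is absent, so FubU is inactive.
Diaminopimelate is present, so RudW is active.
With repressor RudW bound, *sibT* is not transcribed.
So SibT is not produced.
With repressor LomY bound, *mibZ* is not transcribed.

OFF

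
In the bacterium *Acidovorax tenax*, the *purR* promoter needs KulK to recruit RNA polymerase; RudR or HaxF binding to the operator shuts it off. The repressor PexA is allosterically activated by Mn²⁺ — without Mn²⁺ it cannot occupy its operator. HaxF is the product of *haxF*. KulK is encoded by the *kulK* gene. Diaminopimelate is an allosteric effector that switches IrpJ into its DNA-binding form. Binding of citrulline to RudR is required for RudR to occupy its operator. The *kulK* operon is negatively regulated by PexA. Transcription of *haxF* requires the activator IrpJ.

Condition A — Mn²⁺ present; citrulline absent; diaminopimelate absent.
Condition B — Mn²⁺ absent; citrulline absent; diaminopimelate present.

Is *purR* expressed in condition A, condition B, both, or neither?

neither

Condition A:
Mn²⁺ is present, so PexA is active.
With repressor PexA bound, *kulK* is not transcribed.
So KulK is not produced.
Citrulline is absent, so RudR is inactive.
Diaminopimelate is absent, so IrpJ is inactive.
Required activator IrpJ is absent, so *haxF* is not transcribed.
So HaxF is not produced.
Required activator KulK is absent, so *purR* is not transcribed.
→ *purR* is OFF in A.
Condition B:
Mn²⁺ is absent, so PexA is inactive.
With no repressor bound, *kulK* is transcribed.
So KulK is produced and active.
Citrulline is absent, so RudR is inactive.
Diaminopimelate is present, so IrpJ is active.
No repressor is bound and IrpJ is active, so *haxF* is transcribed.
So HaxF is produced and active.
With repressor HaxF bound, *purR* is not transcribed.
→ *purR* is OFF in B.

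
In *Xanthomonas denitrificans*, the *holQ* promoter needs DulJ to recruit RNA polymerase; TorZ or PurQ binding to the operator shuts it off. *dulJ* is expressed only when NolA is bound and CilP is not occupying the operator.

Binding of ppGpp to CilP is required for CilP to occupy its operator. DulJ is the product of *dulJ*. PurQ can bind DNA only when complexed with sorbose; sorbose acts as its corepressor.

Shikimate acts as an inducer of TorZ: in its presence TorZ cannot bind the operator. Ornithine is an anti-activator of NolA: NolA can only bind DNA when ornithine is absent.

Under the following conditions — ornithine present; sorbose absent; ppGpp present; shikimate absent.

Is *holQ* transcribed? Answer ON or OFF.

OFF

ppGpp is present, so CilP is active.
Ornithine is present, so NolA is inactive.
With repressor CilP bound, *dulJ* is not transcribed.
So DulJ is not produced.
Shikimate is absent, so TorZ is active.
Sorbose is absent, so PurQ is inactive.
With repressor TorZ bound, *holQ* is not transcribed.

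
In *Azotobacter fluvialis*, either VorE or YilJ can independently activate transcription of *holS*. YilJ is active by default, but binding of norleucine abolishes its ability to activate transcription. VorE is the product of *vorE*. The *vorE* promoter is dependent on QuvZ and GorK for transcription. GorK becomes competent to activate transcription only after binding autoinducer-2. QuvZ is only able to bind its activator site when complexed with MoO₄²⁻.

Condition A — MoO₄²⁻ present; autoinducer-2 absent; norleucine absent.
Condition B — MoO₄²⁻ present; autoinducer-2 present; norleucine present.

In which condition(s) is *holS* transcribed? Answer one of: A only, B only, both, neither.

both

Condition A:
MoO₄²⁻ is present, so QuvZ is active.
Autoinducer-2 is absent, so GorK is inactive.
Required activator GorK is absent, so *vorE* is not transcribed.
So VorE is not produced.
Norleucine is absent, so YilJ is active.
Activator YilJ is present, so *holS* is transcribed.
→ *holS* is ON in A.
Condition B:
MoO₄²⁻ is present, so QuvZ is active.
Autoinducer-2 is present, so GorK is active.
No repressor is bound and QuvZ and GorK are active, so *vorE* is transcribed.
So VorE is produced and active.
Norleucine is present, so YilJ is inactive.
Activator VorE is present, so *holS* is transcribed.
→ *holS* is ON in B.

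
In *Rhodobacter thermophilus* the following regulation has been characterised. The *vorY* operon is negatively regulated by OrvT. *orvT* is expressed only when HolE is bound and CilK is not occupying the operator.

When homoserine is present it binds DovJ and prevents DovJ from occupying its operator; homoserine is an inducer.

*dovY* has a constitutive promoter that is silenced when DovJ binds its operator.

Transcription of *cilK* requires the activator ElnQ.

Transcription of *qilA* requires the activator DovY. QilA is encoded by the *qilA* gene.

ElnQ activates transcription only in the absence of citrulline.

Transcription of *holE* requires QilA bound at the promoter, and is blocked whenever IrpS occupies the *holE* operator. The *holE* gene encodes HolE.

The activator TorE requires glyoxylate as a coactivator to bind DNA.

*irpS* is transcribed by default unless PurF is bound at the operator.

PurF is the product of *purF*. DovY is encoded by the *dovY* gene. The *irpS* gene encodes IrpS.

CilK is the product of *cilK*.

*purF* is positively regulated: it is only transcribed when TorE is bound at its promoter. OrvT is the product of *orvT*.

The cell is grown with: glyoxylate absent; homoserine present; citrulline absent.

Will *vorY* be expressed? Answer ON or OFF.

Homoserine is present, so DovJ is inactive.
With no repressor bound, *dovY* is transcribed.
So DovY is produced and active.
No repressor is bound and DovY is active, so *qilA* is transcribed.
So QilA is produced and active.
Glyoxylate is absent, so TorE is inactive.
Required activator TorE is absent, so *purF* is not transcribed.
So PurF is not produced.
With no repressor bound, *irpS* is transcribed.
So IrpS is produced and active.
With repressor IrpS bound, *holE* is not transcribed.
So HolE is not produced.
Citrulline is absent, so ElnQ is active.
No repressor is bound and ElnQ is active, so *cilK* is transcribed.
So CilK is produced and active.
With repressor CilK bound, *orvT* is not transcribed.
So OrvT is not produced.
With no repressor bound, *vorY* is transcribed.

ON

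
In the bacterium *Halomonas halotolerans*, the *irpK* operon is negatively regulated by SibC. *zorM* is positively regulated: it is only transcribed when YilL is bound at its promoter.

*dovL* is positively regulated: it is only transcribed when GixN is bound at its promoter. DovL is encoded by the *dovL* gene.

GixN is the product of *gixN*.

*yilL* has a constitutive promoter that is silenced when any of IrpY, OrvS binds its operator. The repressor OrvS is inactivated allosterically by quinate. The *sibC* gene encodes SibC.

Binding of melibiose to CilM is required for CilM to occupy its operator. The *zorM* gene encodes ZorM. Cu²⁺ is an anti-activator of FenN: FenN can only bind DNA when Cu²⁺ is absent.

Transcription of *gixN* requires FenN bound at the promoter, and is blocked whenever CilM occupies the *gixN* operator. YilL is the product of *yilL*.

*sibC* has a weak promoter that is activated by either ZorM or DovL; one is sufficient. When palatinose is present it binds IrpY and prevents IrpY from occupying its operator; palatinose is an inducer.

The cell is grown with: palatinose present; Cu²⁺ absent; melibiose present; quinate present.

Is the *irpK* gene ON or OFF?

Palatinose is present, so IrpY is inactive.
Quinate is present, so OrvS is inactive.
With no repressor bound, *yilL* is transcribed.
So YilL is produced and active.
No repressor is bound and YilL is active, so *zorM* is transcribed.
So ZorM is produced and active.
Cu²⁺ is absent, so FenN is active.
Melibiose is present, so CilM is active.
With repressor CilM bound, *gixN* is not transcribed.
So GixN is not produced.
Required activator GixN is absent, so *dovL* is not transcribed.
So DovL is not produced.
Activator ZorM is present, so *sibC* is transcribed.
So SibC is produced and active.
With repressor SibC bound, *irpK* is not transcribed.

OFF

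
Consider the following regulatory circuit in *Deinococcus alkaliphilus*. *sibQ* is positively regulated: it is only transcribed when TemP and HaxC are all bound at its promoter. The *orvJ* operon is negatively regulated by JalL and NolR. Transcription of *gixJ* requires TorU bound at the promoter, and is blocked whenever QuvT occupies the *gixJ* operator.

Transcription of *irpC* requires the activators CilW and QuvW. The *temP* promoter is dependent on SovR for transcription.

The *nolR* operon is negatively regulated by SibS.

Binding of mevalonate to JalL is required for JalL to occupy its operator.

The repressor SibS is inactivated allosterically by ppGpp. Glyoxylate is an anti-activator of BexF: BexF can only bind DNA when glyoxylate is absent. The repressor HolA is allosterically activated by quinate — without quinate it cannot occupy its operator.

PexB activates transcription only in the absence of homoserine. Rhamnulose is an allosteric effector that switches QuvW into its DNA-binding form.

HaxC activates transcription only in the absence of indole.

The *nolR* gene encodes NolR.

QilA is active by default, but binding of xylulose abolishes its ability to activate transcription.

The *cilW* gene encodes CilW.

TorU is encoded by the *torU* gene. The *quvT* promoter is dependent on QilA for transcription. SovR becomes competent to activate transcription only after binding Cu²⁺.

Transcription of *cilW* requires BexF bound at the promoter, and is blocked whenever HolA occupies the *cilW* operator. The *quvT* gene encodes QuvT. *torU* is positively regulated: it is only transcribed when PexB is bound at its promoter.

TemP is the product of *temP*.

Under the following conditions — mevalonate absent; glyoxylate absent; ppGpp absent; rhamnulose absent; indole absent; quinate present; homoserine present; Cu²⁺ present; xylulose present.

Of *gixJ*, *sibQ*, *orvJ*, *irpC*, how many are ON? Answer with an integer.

2

Xylulose is present, so QilA is inactive.
Required activator QilA is absent, so *quvT* is not transcribed.
So QuvT is not produced.
Homoserine is present, so PexB is inactive.
Required activator PexB is absent, so *torU* is not transcribed.
So TorU is not produced.
Required activator TorU is absent, so *gixJ* is not transcribed.
→ *gixJ* is OFF.
Cu²⁺ is present, so SovR is active.
No repressor is bound and SovR is active, so *temP* is transcribed.
So TemP is produced and active.
Indole is absent, so HaxC is active.
No repressor is bound and TemP and HaxC are active, so *sibQ* is transcribed.
→ *sibQ* is ON.
Mevalonate is absent, so JalL is inactive.
ppGpp is absent, so SibS is active.
With repressor SibS bound, *nolR* is not transcribed.
So NolR is not produced.
With no repressor bound, *orvJ* is transcribed.
→ *orvJ* is ON.
Quinate is present, so HolA is active.
Glyoxylate is absent, so BexF is active.
With repressor HolA bound, *cilW* is not transcribed.
So CilW is not produced.
Rhamnulose is absent, so QuvW is inactive.
Required activator CilW is absent, so *irpC* is not transcribed.
→ *irpC* is OFF.
2 of the 4 genes are transcribed.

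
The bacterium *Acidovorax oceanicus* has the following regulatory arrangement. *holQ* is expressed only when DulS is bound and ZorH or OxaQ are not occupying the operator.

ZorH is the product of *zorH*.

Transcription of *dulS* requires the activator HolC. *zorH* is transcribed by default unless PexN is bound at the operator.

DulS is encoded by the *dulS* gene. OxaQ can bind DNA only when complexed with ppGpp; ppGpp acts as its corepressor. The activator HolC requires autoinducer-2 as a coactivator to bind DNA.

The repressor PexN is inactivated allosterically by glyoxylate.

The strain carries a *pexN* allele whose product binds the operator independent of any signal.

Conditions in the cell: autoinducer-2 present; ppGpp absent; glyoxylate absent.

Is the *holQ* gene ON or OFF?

Autoinducer-2 is present, so HolC is active.
No repressor is bound and HolC is active, so *dulS* is transcribed.
So DulS is produced and active.
PexN is constitutively active in this strain.
With repressor PexN bound, *zorH* is not transcribed.
So ZorH is not produced.
ppGpp is absent, so OxaQ is inactive.
No repressor is bound and DulS is active, so *holQ* is transcribed.

ON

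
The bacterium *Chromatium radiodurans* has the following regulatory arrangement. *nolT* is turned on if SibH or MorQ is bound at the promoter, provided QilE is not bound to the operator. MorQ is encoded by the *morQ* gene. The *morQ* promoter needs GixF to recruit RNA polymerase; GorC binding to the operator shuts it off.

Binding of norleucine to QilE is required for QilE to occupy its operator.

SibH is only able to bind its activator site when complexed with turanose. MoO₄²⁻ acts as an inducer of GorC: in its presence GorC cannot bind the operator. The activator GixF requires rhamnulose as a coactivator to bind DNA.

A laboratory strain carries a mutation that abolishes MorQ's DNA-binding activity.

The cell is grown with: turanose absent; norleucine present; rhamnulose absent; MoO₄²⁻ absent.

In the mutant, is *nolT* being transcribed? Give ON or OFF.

Turanose is absent, so SibH is inactive.
MorQ is non-functional in this strain, so it has no effect.
Norleucine is present, so QilE is active.
With repressor QilE bound, *nolT* is not transcribed.

OFF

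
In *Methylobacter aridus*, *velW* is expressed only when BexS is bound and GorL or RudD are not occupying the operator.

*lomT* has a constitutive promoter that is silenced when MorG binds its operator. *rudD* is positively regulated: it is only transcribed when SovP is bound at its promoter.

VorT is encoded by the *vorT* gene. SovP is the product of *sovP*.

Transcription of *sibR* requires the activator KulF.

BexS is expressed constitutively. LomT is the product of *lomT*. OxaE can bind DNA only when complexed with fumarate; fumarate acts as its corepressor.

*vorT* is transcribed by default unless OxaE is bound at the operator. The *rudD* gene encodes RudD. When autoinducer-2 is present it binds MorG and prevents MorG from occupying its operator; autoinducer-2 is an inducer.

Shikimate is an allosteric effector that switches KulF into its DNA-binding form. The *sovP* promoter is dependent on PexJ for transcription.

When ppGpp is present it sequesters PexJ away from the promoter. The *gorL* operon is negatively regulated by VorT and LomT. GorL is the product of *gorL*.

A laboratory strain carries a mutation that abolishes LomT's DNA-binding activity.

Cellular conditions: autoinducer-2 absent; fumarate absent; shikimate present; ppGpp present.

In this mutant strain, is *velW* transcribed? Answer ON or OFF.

ON

BexS is produced constitutively and is active.
Fumarate is absent, so OxaE is inactive.
With no repressor bound, *vorT* is transcribed.
So VorT is produced and active.
LomT is non-functional in this strain, so it has no effect.
With repressor VorT bound, *gorL* is not transcribed.
So GorL is not produced.
ppGpp is present, so PexJ is inactive.
Required activator PexJ is absent, so *sovP* is not transcribed.
So SovP is not produced.
Required activator SovP is absent, so *rudD* is not transcribed.
So RudD is not produced.
No repressor is bound and BexS is active, so *velW* is transcribed.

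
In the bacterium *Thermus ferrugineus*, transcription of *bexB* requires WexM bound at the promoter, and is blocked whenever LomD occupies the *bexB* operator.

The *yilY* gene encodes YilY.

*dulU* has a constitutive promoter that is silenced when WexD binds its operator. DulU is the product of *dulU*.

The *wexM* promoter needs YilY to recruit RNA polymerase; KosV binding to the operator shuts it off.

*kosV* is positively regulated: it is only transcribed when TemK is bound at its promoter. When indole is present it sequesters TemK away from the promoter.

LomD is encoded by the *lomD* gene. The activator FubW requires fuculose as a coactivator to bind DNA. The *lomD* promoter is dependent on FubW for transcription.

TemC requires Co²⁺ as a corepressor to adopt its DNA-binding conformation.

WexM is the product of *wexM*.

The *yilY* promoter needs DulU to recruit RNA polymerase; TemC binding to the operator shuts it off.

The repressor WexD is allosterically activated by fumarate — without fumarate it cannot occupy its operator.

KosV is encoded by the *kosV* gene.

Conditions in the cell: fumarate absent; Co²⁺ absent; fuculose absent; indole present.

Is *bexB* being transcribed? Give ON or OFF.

ON

Indole is present, so TemK is inactive.
Required activator TemK is absent, so *kosV* is not transcribed.
So KosV is not produced.
Fumarate is absent, so WexD is inactive.
With no repressor bound, *dulU* is transcribed.
So DulU is produced and active.
Co²⁺ is absent, so TemC is inactive.
No repressor is bound and DulU is active, so *yilY* is transcribed.
So YilY is produced and active.
No repressor is bound and YilY is active, so *wexM* is transcribed.
So WexM is produced and active.
Fuculose is absent, so FubW is inactive.
Required activator FubW is absent, so *lomD* is not transcribed.
So LomD is not produced.
No repressor is bound and WexM is active, so *bexB* is transcribed.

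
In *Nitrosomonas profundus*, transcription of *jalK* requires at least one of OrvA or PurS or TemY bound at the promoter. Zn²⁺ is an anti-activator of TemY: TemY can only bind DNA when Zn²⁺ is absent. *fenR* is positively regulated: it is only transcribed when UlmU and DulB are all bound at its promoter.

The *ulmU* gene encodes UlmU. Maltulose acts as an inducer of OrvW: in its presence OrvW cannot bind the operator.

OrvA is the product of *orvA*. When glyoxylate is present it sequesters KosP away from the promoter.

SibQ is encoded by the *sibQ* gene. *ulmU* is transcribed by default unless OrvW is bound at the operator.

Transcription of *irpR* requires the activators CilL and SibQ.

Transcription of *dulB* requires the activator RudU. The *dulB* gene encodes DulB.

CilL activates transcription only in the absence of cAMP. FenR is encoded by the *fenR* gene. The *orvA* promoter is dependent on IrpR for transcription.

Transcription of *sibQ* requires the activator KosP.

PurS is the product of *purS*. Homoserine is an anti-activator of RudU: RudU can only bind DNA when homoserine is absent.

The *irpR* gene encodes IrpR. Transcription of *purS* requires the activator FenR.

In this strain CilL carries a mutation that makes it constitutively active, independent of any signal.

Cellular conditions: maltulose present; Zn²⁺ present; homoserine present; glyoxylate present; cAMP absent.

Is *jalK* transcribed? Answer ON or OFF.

CilL is constitutively active in this strain.
Glyoxylate is present, so KosP is inactive.
Required activator KosP is absent, so *sibQ* is not transcribed.
So SibQ is not produced.
Required activator SibQ is absent, so *irpR* is not transcribed.
So IrpR is not produced.
Required activator IrpR is absent, so *orvA* is not transcribed.
So OrvA is not produced.
Maltulose is present, so OrvW is inactive.
With no repressor bound, *ulmU* is transcribed.
So UlmU is produced and active.
Homoserine is present, so RudU is inactive.
Required activator RudU is absent, so *dulB* is not transcribed.
So DulB is not produced.
Required activator DulB is absent, so *fenR* is not transcribed.
So FenR is not produced.
Required activator FenR is absent, so *purS* is not transcribed.
So PurS is not produced.
Zn²⁺ is present, so TemY is inactive.
No activator is available at the *jalK* promoter, so *jalK* is not transcribed.

OFF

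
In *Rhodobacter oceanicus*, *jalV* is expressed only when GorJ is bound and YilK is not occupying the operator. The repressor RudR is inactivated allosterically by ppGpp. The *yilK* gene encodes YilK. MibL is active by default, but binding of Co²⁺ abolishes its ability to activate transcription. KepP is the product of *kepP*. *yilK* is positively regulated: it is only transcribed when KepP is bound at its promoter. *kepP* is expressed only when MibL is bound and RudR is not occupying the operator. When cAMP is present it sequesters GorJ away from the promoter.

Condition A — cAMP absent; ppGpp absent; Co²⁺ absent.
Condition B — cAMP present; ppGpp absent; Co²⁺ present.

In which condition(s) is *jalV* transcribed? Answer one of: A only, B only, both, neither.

Condition A:
cAMP is absent, so GorJ is active.
ppGpp is absent, so RudR is active.
Co²⁺ is absent, so MibL is active.
With repressor RudR bound, *kepP* is not transcribed.
So KepP is not produced.
Required activator KepP is absent, so *yilK* is not transcribed.
So YilK is not produced.
No repressor is bound and GorJ is active, so *jalV* is transcribed.
→ *jalV* is ON in A.
Condition B:
cAMP is present, so GorJ is inactive.
ppGpp is absent, so RudR is active.
Co²⁺ is present, so MibL is inactive.
With repressor RudR bound, *kepP* is not transcribed.
So KepP is not produced.
Required activator KepP is absent, so *yilK* is not transcribed.
So YilK is not produced.
Required activator GorJ is absent, so *jalV* is not transcribed.
→ *jalV* is OFF in B.

A only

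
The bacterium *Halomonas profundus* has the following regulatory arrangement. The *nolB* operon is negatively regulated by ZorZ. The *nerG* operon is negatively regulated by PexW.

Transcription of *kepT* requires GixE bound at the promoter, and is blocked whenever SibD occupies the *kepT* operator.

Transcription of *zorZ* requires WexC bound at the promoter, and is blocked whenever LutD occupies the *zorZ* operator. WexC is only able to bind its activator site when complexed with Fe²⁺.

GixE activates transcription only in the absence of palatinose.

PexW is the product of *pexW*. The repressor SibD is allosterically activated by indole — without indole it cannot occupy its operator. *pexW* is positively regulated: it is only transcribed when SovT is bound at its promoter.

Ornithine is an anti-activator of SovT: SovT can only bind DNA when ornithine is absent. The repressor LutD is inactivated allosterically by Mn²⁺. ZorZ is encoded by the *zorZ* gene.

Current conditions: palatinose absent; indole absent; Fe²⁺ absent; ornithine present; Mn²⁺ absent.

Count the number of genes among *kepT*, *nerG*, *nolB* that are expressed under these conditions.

Indole is absent, so SibD is inactive.
Palatinose is absent, so GixE is active.
No repressor is bound and GixE is active, so *kepT* is transcribed.
→ *kepT* is ON.
Ornithine is present, so SovT is inactive.
Required activator SovT is absent, so *pexW* is not transcribed.
So PexW is not produced.
With no repressor bound, *nerG* is transcribed.
→ *nerG* is ON.
Fe²⁺ is absent, so WexC is inactive.
Mn²⁺ is absent, so LutD is active.
With repressor LutD bound, *zorZ* is not transcribed.
So ZorZ is not produced.
With no repressor bound, *nolB* is transcribed.
→ *nolB* is ON.
3 of the 3 genes are transcribed.

3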